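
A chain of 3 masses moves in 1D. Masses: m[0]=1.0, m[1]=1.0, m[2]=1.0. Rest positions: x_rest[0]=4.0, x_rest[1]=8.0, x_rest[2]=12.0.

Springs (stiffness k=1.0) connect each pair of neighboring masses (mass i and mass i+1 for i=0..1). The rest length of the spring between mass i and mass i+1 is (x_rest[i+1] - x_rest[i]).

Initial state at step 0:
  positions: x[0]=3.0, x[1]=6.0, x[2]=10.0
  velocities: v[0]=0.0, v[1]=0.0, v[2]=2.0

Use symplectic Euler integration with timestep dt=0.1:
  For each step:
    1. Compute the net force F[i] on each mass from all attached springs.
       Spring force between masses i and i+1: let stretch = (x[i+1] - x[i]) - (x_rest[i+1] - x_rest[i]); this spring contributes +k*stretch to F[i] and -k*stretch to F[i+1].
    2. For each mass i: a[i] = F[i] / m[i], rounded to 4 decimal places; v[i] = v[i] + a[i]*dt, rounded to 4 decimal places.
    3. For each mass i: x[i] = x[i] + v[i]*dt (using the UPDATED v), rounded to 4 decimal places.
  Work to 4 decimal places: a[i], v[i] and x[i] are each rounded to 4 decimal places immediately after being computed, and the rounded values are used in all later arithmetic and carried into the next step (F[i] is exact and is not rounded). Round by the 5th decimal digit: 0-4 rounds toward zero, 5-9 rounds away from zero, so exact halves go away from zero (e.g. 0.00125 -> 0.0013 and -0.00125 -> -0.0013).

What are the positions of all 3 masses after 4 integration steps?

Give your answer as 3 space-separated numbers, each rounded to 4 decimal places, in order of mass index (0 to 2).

Answer: 2.9031 6.1153 10.7817

Derivation:
Step 0: x=[3.0000 6.0000 10.0000] v=[0.0000 0.0000 2.0000]
Step 1: x=[2.9900 6.0100 10.2000] v=[-0.1000 0.1000 2.0000]
Step 2: x=[2.9702 6.0317 10.3981] v=[-0.1980 0.2170 1.9810]
Step 3: x=[2.9410 6.0665 10.5925] v=[-0.2919 0.3475 1.9444]
Step 4: x=[2.9031 6.1153 10.7817] v=[-0.3794 0.4876 1.8918]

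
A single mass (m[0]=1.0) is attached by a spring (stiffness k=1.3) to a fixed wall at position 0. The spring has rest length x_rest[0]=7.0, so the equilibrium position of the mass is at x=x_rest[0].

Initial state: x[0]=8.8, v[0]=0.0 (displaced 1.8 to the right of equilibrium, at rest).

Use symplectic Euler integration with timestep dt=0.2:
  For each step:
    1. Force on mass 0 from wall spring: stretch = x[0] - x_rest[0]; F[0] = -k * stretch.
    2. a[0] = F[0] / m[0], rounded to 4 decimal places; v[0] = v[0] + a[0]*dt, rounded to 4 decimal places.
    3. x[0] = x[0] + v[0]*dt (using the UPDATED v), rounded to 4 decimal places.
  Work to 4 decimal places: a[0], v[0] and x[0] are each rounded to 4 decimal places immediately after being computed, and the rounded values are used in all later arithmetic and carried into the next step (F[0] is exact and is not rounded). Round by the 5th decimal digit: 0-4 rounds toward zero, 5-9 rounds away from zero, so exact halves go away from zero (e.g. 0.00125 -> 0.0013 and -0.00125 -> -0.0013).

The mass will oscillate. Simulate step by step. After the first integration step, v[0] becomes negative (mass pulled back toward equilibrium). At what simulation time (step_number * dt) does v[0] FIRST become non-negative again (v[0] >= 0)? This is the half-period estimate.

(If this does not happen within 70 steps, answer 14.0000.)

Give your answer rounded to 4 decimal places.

Step 0: x=[8.8000] v=[0.0000]
Step 1: x=[8.7064] v=[-0.4680]
Step 2: x=[8.5241] v=[-0.9117]
Step 3: x=[8.2625] v=[-1.3080]
Step 4: x=[7.9352] v=[-1.6363]
Step 5: x=[7.5593] v=[-1.8795]
Step 6: x=[7.1543] v=[-2.0249]
Step 7: x=[6.7413] v=[-2.0650]
Step 8: x=[6.3418] v=[-1.9977]
Step 9: x=[5.9765] v=[-1.8266]
Step 10: x=[5.6644] v=[-1.5605]
Step 11: x=[5.4218] v=[-1.2132]
Step 12: x=[5.2612] v=[-0.8029]
Step 13: x=[5.1910] v=[-0.3508]
Step 14: x=[5.2149] v=[0.1195]
First v>=0 after going negative at step 14, time=2.8000

Answer: 2.8000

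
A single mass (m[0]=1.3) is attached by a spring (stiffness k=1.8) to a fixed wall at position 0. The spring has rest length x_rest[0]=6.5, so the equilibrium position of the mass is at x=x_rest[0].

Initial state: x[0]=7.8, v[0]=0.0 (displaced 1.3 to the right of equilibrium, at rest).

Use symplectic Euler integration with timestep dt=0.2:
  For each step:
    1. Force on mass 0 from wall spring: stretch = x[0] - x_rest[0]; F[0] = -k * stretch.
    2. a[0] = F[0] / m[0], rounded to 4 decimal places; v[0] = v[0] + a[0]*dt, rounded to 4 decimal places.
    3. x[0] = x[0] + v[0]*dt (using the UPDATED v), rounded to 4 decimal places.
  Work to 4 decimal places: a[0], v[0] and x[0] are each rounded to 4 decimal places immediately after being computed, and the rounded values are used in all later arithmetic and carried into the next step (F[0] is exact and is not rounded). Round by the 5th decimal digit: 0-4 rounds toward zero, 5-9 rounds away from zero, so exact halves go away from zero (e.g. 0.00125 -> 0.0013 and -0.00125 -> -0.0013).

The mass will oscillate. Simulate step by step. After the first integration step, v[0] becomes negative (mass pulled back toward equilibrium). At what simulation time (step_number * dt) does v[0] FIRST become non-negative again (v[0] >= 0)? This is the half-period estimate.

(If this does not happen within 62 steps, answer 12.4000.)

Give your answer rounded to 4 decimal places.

Step 0: x=[7.8000] v=[0.0000]
Step 1: x=[7.7280] v=[-0.3600]
Step 2: x=[7.5880] v=[-0.7001]
Step 3: x=[7.3877] v=[-1.0014]
Step 4: x=[7.1383] v=[-1.2472]
Step 5: x=[6.8535] v=[-1.4240]
Step 6: x=[6.5491] v=[-1.5219]
Step 7: x=[6.2420] v=[-1.5355]
Step 8: x=[5.9492] v=[-1.4641]
Step 9: x=[5.6869] v=[-1.3116]
Step 10: x=[5.4696] v=[-1.0864]
Step 11: x=[5.3094] v=[-0.8011]
Step 12: x=[5.2151] v=[-0.4714]
Step 13: x=[5.1920] v=[-0.1156]
Step 14: x=[5.2413] v=[0.2466]
First v>=0 after going negative at step 14, time=2.8000

Answer: 2.8000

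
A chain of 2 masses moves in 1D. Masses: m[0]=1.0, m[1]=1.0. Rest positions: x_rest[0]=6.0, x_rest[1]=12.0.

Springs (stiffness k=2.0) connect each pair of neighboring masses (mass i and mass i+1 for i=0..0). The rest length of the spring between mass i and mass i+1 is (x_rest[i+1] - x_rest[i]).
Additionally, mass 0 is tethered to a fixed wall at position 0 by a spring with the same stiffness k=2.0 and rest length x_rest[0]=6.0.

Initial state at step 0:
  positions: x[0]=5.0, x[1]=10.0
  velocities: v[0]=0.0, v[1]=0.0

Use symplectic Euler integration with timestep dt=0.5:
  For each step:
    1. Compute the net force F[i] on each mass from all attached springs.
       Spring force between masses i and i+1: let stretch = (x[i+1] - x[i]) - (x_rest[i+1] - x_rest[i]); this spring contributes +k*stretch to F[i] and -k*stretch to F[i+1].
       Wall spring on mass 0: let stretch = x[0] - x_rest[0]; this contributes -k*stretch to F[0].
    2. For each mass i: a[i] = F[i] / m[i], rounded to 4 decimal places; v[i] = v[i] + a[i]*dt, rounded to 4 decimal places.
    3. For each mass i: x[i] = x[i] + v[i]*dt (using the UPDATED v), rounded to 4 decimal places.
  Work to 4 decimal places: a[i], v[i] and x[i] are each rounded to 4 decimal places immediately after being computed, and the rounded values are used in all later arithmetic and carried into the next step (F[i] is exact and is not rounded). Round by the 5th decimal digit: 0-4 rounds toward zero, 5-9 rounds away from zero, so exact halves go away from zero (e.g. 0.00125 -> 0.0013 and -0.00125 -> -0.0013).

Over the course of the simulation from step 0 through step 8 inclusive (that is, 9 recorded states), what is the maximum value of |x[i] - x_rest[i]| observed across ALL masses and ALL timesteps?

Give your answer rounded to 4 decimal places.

Answer: 2.0392

Derivation:
Step 0: x=[5.0000 10.0000] v=[0.0000 0.0000]
Step 1: x=[5.0000 10.5000] v=[0.0000 1.0000]
Step 2: x=[5.2500 11.2500] v=[0.5000 1.5000]
Step 3: x=[5.8750 12.0000] v=[1.2500 1.5000]
Step 4: x=[6.6250 12.6875] v=[1.5000 1.3750]
Step 5: x=[7.0938 13.3438] v=[0.9375 1.3125]
Step 6: x=[7.1407 13.8751] v=[0.0937 1.0625]
Step 7: x=[6.9844 14.0392] v=[-0.3126 0.3281]
Step 8: x=[6.8633 13.6759] v=[-0.2422 -0.7267]
Max displacement = 2.0392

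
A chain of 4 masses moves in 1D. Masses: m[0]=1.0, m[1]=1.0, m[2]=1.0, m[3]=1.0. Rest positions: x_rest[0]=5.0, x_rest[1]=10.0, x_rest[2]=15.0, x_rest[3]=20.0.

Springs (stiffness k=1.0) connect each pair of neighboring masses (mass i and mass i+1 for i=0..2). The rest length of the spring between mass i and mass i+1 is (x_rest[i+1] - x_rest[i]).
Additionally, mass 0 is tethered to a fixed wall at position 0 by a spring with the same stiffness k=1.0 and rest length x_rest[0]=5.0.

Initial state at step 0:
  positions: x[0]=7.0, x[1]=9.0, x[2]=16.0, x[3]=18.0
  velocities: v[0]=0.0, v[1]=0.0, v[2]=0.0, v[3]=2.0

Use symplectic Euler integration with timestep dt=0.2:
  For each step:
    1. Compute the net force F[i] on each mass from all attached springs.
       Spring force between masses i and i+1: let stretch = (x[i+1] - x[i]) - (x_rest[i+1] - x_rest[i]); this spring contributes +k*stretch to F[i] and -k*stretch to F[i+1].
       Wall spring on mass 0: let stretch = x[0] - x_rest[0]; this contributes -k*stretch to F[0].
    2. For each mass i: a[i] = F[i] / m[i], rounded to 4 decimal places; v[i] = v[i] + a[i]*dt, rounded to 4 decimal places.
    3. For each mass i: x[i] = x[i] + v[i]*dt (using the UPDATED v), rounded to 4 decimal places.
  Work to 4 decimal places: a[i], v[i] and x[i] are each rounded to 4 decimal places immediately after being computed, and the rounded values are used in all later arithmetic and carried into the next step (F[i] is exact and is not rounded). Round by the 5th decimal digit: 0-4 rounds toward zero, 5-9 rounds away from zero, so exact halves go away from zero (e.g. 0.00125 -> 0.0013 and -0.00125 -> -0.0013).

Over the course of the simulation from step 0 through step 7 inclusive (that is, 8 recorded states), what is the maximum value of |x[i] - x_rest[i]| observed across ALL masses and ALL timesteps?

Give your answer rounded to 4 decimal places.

Answer: 2.1112

Derivation:
Step 0: x=[7.0000 9.0000 16.0000 18.0000] v=[0.0000 0.0000 0.0000 2.0000]
Step 1: x=[6.8000 9.2000 15.8000 18.5200] v=[-1.0000 1.0000 -1.0000 2.6000]
Step 2: x=[6.4240 9.5680 15.4448 19.1312] v=[-1.8800 1.8400 -1.7760 3.0560]
Step 3: x=[5.9168 10.0453 15.0020 19.7949] v=[-2.5360 2.3866 -2.2141 3.3187]
Step 4: x=[5.3381 10.5557 14.5526 20.4669] v=[-2.8937 2.5522 -2.2469 3.3601]
Step 5: x=[4.7545 11.0173 14.1799 21.1023] v=[-2.9178 2.3081 -1.8634 3.1772]
Step 6: x=[4.2313 11.3549 13.9576 21.6608] v=[-2.6161 1.6881 -1.1114 2.7927]
Step 7: x=[3.8238 11.5117 13.9393 22.1112] v=[-2.0376 0.7839 -0.0913 2.2521]
Max displacement = 2.1112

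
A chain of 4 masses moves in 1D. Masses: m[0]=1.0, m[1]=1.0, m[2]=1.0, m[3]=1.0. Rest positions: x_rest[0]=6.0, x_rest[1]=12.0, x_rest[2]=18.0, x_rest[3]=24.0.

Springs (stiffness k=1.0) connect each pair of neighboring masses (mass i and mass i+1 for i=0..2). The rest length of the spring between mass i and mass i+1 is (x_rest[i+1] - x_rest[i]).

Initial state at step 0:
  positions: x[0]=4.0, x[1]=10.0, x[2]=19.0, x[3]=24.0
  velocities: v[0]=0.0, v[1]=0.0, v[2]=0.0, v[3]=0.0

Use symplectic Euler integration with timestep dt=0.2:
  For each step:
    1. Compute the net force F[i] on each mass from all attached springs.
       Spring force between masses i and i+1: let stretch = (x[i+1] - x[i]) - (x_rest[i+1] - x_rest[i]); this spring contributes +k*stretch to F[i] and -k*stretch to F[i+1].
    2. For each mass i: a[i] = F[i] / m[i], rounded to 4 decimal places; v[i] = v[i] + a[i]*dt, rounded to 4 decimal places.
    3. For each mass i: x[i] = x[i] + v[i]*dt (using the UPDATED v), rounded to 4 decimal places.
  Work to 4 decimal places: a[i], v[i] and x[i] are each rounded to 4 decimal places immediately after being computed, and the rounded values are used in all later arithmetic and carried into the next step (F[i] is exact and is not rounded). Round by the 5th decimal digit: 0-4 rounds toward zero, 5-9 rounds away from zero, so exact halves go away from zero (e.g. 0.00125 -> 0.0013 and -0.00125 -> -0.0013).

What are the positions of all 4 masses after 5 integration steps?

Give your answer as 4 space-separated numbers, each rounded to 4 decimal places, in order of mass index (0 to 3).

Step 0: x=[4.0000 10.0000 19.0000 24.0000] v=[0.0000 0.0000 0.0000 0.0000]
Step 1: x=[4.0000 10.1200 18.8400 24.0400] v=[0.0000 0.6000 -0.8000 0.2000]
Step 2: x=[4.0048 10.3440 18.5392 24.1120] v=[0.0240 1.1200 -1.5040 0.3600]
Step 3: x=[4.0232 10.6422 18.1335 24.2011] v=[0.0918 1.4912 -2.0285 0.4454]
Step 4: x=[4.0663 10.9753 17.6709 24.2875] v=[0.2156 1.6657 -2.3132 0.4319]
Step 5: x=[4.1458 11.2999 17.2051 24.3492] v=[0.3974 1.6230 -2.3290 0.3086]

Answer: 4.1458 11.2999 17.2051 24.3492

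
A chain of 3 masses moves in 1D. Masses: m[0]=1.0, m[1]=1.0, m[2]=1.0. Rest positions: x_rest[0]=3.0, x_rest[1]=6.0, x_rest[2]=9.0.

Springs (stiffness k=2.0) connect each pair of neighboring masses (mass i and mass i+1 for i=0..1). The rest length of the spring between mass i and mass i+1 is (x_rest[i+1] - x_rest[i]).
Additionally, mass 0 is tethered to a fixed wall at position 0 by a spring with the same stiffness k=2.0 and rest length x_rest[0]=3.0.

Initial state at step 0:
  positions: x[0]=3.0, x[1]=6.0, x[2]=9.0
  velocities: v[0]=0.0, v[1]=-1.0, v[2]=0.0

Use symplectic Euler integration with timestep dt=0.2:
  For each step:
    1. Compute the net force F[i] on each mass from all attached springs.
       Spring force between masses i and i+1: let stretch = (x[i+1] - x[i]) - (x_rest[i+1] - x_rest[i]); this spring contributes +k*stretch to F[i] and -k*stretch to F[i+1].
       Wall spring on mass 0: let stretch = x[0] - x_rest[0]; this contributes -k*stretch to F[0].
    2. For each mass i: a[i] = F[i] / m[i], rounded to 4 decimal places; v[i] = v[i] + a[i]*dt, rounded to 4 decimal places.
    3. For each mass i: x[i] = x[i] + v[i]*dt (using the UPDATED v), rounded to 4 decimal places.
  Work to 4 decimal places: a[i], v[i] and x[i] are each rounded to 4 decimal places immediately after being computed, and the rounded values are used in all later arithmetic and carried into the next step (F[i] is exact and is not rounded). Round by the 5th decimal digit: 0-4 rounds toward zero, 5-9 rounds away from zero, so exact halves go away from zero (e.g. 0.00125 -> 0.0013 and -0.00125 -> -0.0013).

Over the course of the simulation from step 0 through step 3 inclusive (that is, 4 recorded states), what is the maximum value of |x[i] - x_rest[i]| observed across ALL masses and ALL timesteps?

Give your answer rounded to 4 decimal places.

Step 0: x=[3.0000 6.0000 9.0000] v=[0.0000 -1.0000 0.0000]
Step 1: x=[3.0000 5.8000 9.0000] v=[0.0000 -1.0000 0.0000]
Step 2: x=[2.9840 5.6320 8.9840] v=[-0.0800 -0.8400 -0.0800]
Step 3: x=[2.9411 5.5203 8.9398] v=[-0.2144 -0.5584 -0.2208]
Max displacement = 0.4797

Answer: 0.4797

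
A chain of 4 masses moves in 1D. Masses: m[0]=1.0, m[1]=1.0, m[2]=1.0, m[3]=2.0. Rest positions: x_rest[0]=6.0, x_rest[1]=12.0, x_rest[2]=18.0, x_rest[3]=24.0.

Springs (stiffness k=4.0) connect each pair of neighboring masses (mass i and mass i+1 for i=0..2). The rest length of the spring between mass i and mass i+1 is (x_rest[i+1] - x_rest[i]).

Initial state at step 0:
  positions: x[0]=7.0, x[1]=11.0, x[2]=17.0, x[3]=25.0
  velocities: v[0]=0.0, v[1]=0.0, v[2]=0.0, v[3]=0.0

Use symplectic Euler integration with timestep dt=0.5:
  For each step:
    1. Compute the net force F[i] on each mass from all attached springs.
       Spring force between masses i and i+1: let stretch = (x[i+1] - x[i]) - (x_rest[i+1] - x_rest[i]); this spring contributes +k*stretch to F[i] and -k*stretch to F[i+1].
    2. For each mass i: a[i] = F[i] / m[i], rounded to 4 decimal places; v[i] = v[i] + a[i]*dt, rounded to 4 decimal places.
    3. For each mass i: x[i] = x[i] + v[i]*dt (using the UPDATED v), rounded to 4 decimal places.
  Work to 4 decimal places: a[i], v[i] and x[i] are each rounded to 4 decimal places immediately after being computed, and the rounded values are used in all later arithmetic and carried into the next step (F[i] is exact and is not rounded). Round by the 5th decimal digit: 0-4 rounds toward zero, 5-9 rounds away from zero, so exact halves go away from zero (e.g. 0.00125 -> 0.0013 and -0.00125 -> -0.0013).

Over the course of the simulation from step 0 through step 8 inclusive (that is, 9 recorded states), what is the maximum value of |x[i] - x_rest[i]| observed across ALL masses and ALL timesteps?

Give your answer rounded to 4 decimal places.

Answer: 2.0000

Derivation:
Step 0: x=[7.0000 11.0000 17.0000 25.0000] v=[0.0000 0.0000 0.0000 0.0000]
Step 1: x=[5.0000 13.0000 19.0000 24.0000] v=[-4.0000 4.0000 4.0000 -2.0000]
Step 2: x=[5.0000 13.0000 20.0000 23.5000] v=[0.0000 0.0000 2.0000 -1.0000]
Step 3: x=[7.0000 12.0000 17.5000 24.2500] v=[4.0000 -2.0000 -5.0000 1.5000]
Step 4: x=[8.0000 11.5000 16.2500 24.6250] v=[2.0000 -1.0000 -2.5000 0.7500]
Step 5: x=[6.5000 12.2500 18.6250 23.8125] v=[-3.0000 1.5000 4.7500 -1.6250]
Step 6: x=[4.7500 13.6250 19.8125 23.4063] v=[-3.5000 2.7500 2.3750 -0.8125]
Step 7: x=[5.8750 12.3125 18.4063 24.2032] v=[2.2500 -2.6250 -2.8124 1.5937]
Step 8: x=[7.4375 10.6563 16.7032 25.1016] v=[3.1250 -3.3124 -3.4062 1.7968]
Max displacement = 2.0000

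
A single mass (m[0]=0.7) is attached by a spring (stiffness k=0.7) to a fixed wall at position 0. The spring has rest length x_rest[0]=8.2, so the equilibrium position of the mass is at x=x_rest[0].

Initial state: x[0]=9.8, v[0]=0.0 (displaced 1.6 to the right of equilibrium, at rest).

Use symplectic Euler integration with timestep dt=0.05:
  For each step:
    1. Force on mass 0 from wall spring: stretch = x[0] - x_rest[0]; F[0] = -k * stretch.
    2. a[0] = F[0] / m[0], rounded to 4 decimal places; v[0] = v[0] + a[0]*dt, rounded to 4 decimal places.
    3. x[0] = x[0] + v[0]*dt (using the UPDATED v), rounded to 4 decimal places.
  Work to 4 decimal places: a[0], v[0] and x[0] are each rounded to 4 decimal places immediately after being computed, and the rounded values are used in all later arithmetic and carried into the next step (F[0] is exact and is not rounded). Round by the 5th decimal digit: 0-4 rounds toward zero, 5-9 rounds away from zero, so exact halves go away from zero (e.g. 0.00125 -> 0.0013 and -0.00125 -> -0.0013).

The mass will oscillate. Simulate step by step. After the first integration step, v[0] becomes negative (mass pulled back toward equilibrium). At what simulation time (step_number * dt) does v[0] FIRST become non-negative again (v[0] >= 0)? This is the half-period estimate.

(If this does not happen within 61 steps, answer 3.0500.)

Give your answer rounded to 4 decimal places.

Answer: 3.0500

Derivation:
Step 0: x=[9.8000] v=[0.0000]
Step 1: x=[9.7960] v=[-0.0800]
Step 2: x=[9.7880] v=[-0.1598]
Step 3: x=[9.7760] v=[-0.2392]
Step 4: x=[9.7601] v=[-0.3180]
Step 5: x=[9.7403] v=[-0.3960]
Step 6: x=[9.7167] v=[-0.4730]
Step 7: x=[9.6893] v=[-0.5488]
Step 8: x=[9.6581] v=[-0.6233]
Step 9: x=[9.6233] v=[-0.6962]
Step 10: x=[9.5849] v=[-0.7674]
Step 11: x=[9.5431] v=[-0.8366]
Step 12: x=[9.4979] v=[-0.9038]
Step 13: x=[9.4495] v=[-0.9687]
Step 14: x=[9.3979] v=[-1.0312]
Step 15: x=[9.3433] v=[-1.0911]
Step 16: x=[9.2859] v=[-1.1483]
Step 17: x=[9.2258] v=[-1.2026]
Step 18: x=[9.1631] v=[-1.2539]
Step 19: x=[9.0980] v=[-1.3021]
Step 20: x=[9.0307] v=[-1.3470]
Step 21: x=[8.9613] v=[-1.3885]
Step 22: x=[8.8900] v=[-1.4266]
Step 23: x=[8.8169] v=[-1.4611]
Step 24: x=[8.7423] v=[-1.4919]
Step 25: x=[8.6664] v=[-1.5190]
Step 26: x=[8.5893] v=[-1.5423]
Step 27: x=[8.5112] v=[-1.5618]
Step 28: x=[8.4323] v=[-1.5774]
Step 29: x=[8.3529] v=[-1.5890]
Step 30: x=[8.2731] v=[-1.5966]
Step 31: x=[8.1931] v=[-1.6003]
Step 32: x=[8.1131] v=[-1.6000]
Step 33: x=[8.0333] v=[-1.5957]
Step 34: x=[7.9539] v=[-1.5874]
Step 35: x=[7.8751] v=[-1.5751]
Step 36: x=[7.7972] v=[-1.5589]
Step 37: x=[7.7203] v=[-1.5388]
Step 38: x=[7.6446] v=[-1.5148]
Step 39: x=[7.5703] v=[-1.4870]
Step 40: x=[7.4975] v=[-1.4555]
Step 41: x=[7.4265] v=[-1.4204]
Step 42: x=[7.3574] v=[-1.3817]
Step 43: x=[7.2904] v=[-1.3396]
Step 44: x=[7.2257] v=[-1.2941]
Step 45: x=[7.1634] v=[-1.2454]
Step 46: x=[7.1037] v=[-1.1936]
Step 47: x=[7.0468] v=[-1.1388]
Step 48: x=[6.9927] v=[-1.0811]
Step 49: x=[6.9417] v=[-1.0207]
Step 50: x=[6.8938] v=[-0.9578]
Step 51: x=[6.8492] v=[-0.8925]
Step 52: x=[6.8080] v=[-0.8250]
Step 53: x=[6.7702] v=[-0.7554]
Step 54: x=[6.7360] v=[-0.6839]
Step 55: x=[6.7055] v=[-0.6107]
Step 56: x=[6.6787] v=[-0.5360]
Step 57: x=[6.6557] v=[-0.4599]
Step 58: x=[6.6366] v=[-0.3827]
Step 59: x=[6.6214] v=[-0.3045]
Step 60: x=[6.6101] v=[-0.2256]
Step 61: x=[6.6028] v=[-0.1461]
v[0] did not become non-negative within 61 steps; using fallback time=3.0500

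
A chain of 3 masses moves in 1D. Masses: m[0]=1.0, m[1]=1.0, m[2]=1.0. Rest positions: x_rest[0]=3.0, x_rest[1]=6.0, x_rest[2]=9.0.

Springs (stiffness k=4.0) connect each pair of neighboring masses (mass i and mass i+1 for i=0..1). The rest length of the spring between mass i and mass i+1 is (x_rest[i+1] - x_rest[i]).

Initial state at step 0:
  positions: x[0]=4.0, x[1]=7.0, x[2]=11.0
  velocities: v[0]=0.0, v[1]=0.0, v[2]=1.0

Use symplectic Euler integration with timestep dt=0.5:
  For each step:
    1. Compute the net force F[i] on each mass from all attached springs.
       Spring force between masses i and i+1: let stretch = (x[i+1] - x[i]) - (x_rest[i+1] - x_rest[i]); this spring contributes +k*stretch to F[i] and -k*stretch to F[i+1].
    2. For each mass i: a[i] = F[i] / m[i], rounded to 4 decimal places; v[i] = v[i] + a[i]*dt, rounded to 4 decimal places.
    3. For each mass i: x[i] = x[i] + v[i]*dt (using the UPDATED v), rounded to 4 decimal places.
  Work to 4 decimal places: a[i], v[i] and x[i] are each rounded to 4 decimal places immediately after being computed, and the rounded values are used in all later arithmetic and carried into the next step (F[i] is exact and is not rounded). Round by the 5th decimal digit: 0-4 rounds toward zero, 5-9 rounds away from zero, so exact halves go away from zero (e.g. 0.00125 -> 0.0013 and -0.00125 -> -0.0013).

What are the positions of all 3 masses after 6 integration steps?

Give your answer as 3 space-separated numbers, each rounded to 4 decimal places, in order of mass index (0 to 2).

Answer: 5.0000 8.0000 12.0000

Derivation:
Step 0: x=[4.0000 7.0000 11.0000] v=[0.0000 0.0000 1.0000]
Step 1: x=[4.0000 8.0000 10.5000] v=[0.0000 2.0000 -1.0000]
Step 2: x=[5.0000 7.5000 10.5000] v=[2.0000 -1.0000 0.0000]
Step 3: x=[5.5000 7.5000 10.5000] v=[1.0000 0.0000 0.0000]
Step 4: x=[5.0000 8.5000 10.5000] v=[-1.0000 2.0000 0.0000]
Step 5: x=[5.0000 8.0000 11.5000] v=[0.0000 -1.0000 2.0000]
Step 6: x=[5.0000 8.0000 12.0000] v=[0.0000 0.0000 1.0000]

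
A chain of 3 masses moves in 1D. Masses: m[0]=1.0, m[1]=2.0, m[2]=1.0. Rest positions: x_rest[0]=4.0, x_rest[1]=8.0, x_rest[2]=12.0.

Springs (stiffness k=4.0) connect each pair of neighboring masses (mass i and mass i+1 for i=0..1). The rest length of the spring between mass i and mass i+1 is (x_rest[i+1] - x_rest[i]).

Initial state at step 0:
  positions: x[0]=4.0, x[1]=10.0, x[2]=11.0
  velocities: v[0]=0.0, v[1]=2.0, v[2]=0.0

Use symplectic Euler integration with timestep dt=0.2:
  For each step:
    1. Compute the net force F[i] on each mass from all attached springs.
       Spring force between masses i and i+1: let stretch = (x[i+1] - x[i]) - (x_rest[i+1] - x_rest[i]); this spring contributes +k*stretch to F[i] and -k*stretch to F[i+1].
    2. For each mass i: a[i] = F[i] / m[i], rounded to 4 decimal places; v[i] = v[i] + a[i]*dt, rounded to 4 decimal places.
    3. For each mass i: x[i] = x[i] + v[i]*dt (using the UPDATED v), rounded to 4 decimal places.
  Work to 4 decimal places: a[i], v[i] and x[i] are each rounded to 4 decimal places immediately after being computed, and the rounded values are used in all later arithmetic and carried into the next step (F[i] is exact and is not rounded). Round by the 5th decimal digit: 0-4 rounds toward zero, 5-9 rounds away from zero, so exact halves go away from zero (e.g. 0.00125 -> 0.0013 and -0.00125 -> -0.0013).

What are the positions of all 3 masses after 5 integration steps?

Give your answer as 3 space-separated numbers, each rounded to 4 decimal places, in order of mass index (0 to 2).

Step 0: x=[4.0000 10.0000 11.0000] v=[0.0000 2.0000 0.0000]
Step 1: x=[4.3200 10.0000 11.4800] v=[1.6000 0.0000 2.4000]
Step 2: x=[4.9088 9.6640 12.3632] v=[2.9440 -1.6800 4.4160]
Step 3: x=[5.6184 9.1635 13.4545] v=[3.5482 -2.5024 5.4566]
Step 4: x=[6.2553 8.7227 14.4993] v=[3.1843 -2.2040 5.2238]
Step 5: x=[6.6469 8.5466 15.2598] v=[1.9582 -0.8803 3.8025]

Answer: 6.6469 8.5466 15.2598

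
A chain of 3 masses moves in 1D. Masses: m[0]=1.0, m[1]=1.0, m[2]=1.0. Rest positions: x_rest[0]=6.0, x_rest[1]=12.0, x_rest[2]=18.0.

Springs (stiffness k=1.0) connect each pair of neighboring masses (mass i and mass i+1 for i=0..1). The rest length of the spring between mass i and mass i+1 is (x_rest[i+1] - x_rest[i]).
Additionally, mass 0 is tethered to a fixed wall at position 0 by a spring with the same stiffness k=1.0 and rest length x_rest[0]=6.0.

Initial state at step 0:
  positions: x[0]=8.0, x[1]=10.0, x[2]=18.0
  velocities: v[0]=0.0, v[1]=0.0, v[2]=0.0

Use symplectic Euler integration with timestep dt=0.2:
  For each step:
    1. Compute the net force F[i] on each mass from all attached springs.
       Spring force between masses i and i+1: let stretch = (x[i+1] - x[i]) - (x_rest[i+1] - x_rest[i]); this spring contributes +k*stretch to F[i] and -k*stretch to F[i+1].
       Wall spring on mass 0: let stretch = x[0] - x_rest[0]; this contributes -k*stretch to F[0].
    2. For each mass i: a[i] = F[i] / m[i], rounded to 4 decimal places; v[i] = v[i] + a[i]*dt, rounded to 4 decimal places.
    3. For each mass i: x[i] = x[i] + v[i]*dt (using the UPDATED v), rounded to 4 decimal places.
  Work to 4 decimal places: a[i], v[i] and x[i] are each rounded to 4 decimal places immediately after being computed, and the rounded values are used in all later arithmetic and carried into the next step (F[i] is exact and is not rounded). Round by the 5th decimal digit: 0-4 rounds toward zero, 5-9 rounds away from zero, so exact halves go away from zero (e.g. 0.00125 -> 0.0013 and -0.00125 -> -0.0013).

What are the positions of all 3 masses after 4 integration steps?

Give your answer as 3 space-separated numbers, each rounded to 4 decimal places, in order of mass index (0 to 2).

Answer: 6.0074 11.9490 17.3797

Derivation:
Step 0: x=[8.0000 10.0000 18.0000] v=[0.0000 0.0000 0.0000]
Step 1: x=[7.7600 10.2400 17.9200] v=[-1.2000 1.2000 -0.4000]
Step 2: x=[7.3088 10.6880 17.7728] v=[-2.2560 2.2400 -0.7360]
Step 3: x=[6.7004 11.2842 17.5822] v=[-3.0419 2.9811 -0.9530]
Step 4: x=[6.0074 11.9490 17.3797] v=[-3.4652 3.3239 -1.0126]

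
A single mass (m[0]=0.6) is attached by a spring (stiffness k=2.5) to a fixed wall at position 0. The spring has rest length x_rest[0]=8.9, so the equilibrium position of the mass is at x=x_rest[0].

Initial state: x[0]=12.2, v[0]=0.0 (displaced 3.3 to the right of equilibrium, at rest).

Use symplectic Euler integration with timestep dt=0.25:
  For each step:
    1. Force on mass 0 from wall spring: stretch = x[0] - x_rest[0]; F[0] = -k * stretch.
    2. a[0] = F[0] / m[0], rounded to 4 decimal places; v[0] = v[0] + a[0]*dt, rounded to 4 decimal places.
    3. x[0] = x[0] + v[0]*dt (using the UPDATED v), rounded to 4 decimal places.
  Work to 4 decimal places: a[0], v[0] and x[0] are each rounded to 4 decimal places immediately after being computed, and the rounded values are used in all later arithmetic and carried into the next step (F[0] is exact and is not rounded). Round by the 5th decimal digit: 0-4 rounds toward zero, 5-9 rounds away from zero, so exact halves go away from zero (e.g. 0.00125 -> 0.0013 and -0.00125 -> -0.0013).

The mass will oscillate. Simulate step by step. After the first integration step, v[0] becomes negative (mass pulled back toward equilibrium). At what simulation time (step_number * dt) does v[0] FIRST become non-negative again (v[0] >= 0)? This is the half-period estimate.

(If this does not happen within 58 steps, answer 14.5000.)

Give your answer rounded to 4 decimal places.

Answer: 1.7500

Derivation:
Step 0: x=[12.2000] v=[0.0000]
Step 1: x=[11.3406] v=[-3.4375]
Step 2: x=[9.8457] v=[-5.9798]
Step 3: x=[8.1045] v=[-6.9649]
Step 4: x=[6.5704] v=[-6.1363]
Step 5: x=[5.6430] v=[-3.7096]
Step 6: x=[5.5638] v=[-0.3169]
Step 7: x=[6.3534] v=[3.1583]
First v>=0 after going negative at step 7, time=1.7500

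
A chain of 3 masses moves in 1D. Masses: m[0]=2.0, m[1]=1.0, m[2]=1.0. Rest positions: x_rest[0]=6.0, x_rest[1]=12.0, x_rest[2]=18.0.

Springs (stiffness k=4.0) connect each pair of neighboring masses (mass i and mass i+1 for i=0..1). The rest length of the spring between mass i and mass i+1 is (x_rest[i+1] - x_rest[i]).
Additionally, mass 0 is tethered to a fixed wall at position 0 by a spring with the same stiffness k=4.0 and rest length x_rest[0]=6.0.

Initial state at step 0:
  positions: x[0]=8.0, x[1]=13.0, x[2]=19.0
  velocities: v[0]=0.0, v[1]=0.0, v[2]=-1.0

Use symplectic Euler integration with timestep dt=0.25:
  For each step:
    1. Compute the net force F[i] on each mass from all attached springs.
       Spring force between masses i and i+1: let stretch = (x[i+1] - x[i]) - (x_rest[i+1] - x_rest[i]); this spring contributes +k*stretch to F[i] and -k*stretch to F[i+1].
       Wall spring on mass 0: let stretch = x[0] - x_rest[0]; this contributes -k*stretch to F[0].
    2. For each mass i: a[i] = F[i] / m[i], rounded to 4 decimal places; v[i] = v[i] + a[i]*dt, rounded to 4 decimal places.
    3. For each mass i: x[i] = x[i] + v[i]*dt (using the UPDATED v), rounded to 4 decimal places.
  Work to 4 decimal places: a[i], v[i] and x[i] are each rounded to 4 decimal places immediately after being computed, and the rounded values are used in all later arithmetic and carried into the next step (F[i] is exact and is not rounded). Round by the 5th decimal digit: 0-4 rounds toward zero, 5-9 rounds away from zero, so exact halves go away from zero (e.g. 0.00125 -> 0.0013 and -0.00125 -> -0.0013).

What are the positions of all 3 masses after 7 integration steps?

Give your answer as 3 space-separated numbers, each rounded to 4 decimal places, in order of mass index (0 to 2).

Step 0: x=[8.0000 13.0000 19.0000] v=[0.0000 0.0000 -1.0000]
Step 1: x=[7.6250 13.2500 18.7500] v=[-1.5000 1.0000 -1.0000]
Step 2: x=[7.0000 13.4688 18.6250] v=[-2.5000 0.8750 -0.5000]
Step 3: x=[6.3086 13.3594 18.7110] v=[-2.7656 -0.4376 0.3438]
Step 4: x=[5.7100 12.8252 18.9591] v=[-2.3945 -2.1368 0.9922]
Step 5: x=[5.2870 12.0457 19.1737] v=[-1.6919 -3.1181 0.8583]
Step 6: x=[5.0480 11.3585 19.1063] v=[-0.9561 -2.7488 -0.2697]
Step 7: x=[4.9668 11.0306 18.6019] v=[-0.3249 -1.3115 -2.0175]

Answer: 4.9668 11.0306 18.6019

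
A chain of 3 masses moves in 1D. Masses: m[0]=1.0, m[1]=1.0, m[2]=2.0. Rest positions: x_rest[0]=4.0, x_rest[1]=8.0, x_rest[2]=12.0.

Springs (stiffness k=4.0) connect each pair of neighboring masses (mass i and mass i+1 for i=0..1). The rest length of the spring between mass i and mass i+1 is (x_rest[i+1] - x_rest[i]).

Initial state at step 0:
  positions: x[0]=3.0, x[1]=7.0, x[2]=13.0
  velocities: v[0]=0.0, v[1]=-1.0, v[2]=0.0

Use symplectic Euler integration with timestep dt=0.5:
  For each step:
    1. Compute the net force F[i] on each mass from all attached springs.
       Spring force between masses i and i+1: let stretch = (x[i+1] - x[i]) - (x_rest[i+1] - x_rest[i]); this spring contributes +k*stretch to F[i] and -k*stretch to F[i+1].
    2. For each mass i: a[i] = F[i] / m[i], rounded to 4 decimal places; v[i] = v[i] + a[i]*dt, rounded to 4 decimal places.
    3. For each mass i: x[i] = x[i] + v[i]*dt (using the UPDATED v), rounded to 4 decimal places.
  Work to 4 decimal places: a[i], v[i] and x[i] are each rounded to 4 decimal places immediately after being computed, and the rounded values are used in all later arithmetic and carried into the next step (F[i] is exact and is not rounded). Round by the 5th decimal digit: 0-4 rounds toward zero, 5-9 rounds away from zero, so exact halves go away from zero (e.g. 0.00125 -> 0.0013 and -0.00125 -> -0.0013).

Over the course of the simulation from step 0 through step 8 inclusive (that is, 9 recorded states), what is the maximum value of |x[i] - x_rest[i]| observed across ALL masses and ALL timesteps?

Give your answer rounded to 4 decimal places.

Step 0: x=[3.0000 7.0000 13.0000] v=[0.0000 -1.0000 0.0000]
Step 1: x=[3.0000 8.5000 12.0000] v=[0.0000 3.0000 -2.0000]
Step 2: x=[4.5000 8.0000 11.2500] v=[3.0000 -1.0000 -1.5000]
Step 3: x=[5.5000 7.2500 10.8750] v=[2.0000 -1.5000 -0.7500]
Step 4: x=[4.2500 8.3750 10.6875] v=[-2.5000 2.2500 -0.3750]
Step 5: x=[3.1250 7.6875 11.3438] v=[-2.2500 -1.3750 1.3125]
Step 6: x=[2.5625 6.0938 12.1719] v=[-1.1250 -3.1874 1.6562]
Step 7: x=[1.5313 7.0469 11.9610] v=[-2.0624 1.9062 -0.4219]
Step 8: x=[2.0157 7.3985 11.2930] v=[0.9688 0.7032 -1.3360]
Max displacement = 2.4687

Answer: 2.4687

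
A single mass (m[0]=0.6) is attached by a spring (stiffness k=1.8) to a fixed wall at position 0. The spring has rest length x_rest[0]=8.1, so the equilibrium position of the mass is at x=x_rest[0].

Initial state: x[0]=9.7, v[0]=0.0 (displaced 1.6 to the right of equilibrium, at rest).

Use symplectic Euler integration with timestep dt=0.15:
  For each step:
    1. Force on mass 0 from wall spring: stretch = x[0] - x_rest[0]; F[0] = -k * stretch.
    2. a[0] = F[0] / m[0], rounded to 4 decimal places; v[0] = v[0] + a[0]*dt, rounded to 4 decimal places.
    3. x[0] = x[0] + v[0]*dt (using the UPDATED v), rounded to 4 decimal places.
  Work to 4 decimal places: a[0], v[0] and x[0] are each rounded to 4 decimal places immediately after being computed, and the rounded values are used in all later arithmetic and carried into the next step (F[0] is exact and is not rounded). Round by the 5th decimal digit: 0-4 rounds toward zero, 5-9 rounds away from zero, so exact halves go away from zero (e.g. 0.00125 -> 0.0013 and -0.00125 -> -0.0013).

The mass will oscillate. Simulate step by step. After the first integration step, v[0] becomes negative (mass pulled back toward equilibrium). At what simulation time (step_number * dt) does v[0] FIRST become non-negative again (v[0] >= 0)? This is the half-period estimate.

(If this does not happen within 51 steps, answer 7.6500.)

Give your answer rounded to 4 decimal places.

Step 0: x=[9.7000] v=[0.0000]
Step 1: x=[9.5920] v=[-0.7200]
Step 2: x=[9.3833] v=[-1.3914]
Step 3: x=[9.0880] v=[-1.9689]
Step 4: x=[8.7260] v=[-2.4135]
Step 5: x=[8.3217] v=[-2.6952]
Step 6: x=[7.9025] v=[-2.7950]
Step 7: x=[7.4966] v=[-2.7061]
Step 8: x=[7.1314] v=[-2.4346]
Step 9: x=[6.8316] v=[-1.9987]
Step 10: x=[6.6174] v=[-1.4279]
Step 11: x=[6.5033] v=[-0.7607]
Step 12: x=[6.4970] v=[-0.0422]
Step 13: x=[6.5989] v=[0.6792]
First v>=0 after going negative at step 13, time=1.9500

Answer: 1.9500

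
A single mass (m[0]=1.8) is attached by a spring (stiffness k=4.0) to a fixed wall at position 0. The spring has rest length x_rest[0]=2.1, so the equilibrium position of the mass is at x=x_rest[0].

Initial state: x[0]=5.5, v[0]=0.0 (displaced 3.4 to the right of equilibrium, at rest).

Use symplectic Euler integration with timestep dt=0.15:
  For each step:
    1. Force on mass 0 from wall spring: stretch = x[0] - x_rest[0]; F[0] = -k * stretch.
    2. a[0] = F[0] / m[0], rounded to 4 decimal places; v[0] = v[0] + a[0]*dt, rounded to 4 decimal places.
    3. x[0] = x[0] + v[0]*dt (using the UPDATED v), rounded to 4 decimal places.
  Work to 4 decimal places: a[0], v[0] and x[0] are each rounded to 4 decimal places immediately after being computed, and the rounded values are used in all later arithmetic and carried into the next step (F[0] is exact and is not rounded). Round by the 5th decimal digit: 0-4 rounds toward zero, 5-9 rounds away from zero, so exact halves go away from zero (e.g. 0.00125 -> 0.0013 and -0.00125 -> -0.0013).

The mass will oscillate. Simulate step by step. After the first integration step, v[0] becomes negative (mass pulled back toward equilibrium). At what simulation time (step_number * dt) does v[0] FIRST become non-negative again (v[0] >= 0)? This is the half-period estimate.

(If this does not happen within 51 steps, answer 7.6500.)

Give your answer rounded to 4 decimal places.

Step 0: x=[5.5000] v=[0.0000]
Step 1: x=[5.3300] v=[-1.1333]
Step 2: x=[4.9985] v=[-2.2100]
Step 3: x=[4.5221] v=[-3.1762]
Step 4: x=[3.9246] v=[-3.9836]
Step 5: x=[3.2358] v=[-4.5918]
Step 6: x=[2.4902] v=[-4.9704]
Step 7: x=[1.7251] v=[-5.1005]
Step 8: x=[0.9788] v=[-4.9755]
Step 9: x=[0.2885] v=[-4.6018]
Step 10: x=[-0.3112] v=[-3.9980]
Step 11: x=[-0.7903] v=[-3.1943]
Step 12: x=[-1.1249] v=[-2.2309]
Step 13: x=[-1.2983] v=[-1.1559]
Step 14: x=[-1.3018] v=[-0.0231]
Step 15: x=[-1.1352] v=[1.1108]
First v>=0 after going negative at step 15, time=2.2500

Answer: 2.2500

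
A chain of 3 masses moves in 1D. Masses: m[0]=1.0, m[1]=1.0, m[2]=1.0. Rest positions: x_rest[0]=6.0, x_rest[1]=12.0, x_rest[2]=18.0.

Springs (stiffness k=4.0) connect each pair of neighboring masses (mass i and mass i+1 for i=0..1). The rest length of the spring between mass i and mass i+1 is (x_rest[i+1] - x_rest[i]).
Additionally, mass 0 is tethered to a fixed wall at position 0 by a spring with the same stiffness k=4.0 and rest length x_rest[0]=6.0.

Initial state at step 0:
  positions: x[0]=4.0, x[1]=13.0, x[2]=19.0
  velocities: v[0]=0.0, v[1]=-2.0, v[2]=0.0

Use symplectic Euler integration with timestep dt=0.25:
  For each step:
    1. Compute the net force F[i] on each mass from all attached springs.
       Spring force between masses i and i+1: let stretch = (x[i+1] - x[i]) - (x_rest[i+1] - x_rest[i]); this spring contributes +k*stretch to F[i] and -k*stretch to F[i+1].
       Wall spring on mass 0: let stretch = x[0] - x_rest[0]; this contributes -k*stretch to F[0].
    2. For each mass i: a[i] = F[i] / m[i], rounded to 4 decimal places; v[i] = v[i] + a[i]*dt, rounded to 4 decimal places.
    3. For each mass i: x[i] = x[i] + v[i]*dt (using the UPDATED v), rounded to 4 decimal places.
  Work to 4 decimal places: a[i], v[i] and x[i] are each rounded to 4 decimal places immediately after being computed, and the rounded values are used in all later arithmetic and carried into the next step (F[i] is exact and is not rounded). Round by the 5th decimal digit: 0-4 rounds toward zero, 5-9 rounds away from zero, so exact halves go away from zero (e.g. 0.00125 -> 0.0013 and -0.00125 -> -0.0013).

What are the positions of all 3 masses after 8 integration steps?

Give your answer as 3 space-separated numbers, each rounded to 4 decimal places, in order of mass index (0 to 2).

Answer: 5.1944 10.3777 17.5948

Derivation:
Step 0: x=[4.0000 13.0000 19.0000] v=[0.0000 -2.0000 0.0000]
Step 1: x=[5.2500 11.7500 19.0000] v=[5.0000 -5.0000 0.0000]
Step 2: x=[6.8125 10.6875 18.6875] v=[6.2500 -4.2500 -1.2500]
Step 3: x=[7.6406 10.6563 17.8750] v=[3.3125 -0.1250 -3.2500]
Step 4: x=[7.3125 11.6758 16.7578] v=[-1.3124 4.0780 -4.4687]
Step 5: x=[6.2471 12.8750 15.8701] v=[-4.2616 4.7967 -3.5507]
Step 6: x=[5.2769 13.1660 15.7337] v=[-3.8808 1.1639 -0.5458]
Step 7: x=[4.9598 12.1266 16.4553] v=[-1.2686 -4.1575 2.8865]
Step 8: x=[5.1944 10.3777 17.5948] v=[0.9384 -6.9956 4.5578]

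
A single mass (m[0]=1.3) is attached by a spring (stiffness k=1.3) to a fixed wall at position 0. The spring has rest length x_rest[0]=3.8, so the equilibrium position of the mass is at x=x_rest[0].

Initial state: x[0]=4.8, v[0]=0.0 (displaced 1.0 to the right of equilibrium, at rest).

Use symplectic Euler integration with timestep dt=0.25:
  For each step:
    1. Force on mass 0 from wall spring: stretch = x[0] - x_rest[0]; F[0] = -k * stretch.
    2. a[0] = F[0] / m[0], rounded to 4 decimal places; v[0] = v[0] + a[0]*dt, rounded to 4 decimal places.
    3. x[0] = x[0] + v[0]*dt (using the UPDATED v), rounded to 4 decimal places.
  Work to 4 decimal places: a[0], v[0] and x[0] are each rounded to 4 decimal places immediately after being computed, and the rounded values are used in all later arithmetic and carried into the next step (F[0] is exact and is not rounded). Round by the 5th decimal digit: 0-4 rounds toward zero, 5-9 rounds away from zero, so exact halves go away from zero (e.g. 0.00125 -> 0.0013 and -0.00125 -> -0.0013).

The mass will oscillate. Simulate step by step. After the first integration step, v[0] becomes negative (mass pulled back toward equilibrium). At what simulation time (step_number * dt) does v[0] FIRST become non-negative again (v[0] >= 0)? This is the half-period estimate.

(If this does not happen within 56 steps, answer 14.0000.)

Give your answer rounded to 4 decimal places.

Step 0: x=[4.8000] v=[0.0000]
Step 1: x=[4.7375] v=[-0.2500]
Step 2: x=[4.6164] v=[-0.4844]
Step 3: x=[4.4443] v=[-0.6885]
Step 4: x=[4.2319] v=[-0.8496]
Step 5: x=[3.9925] v=[-0.9576]
Step 6: x=[3.7411] v=[-1.0057]
Step 7: x=[3.4934] v=[-0.9910]
Step 8: x=[3.2648] v=[-0.9144]
Step 9: x=[3.0697] v=[-0.7806]
Step 10: x=[2.9202] v=[-0.5980]
Step 11: x=[2.8257] v=[-0.3781]
Step 12: x=[2.7921] v=[-0.1345]
Step 13: x=[2.8215] v=[0.1175]
First v>=0 after going negative at step 13, time=3.2500

Answer: 3.2500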